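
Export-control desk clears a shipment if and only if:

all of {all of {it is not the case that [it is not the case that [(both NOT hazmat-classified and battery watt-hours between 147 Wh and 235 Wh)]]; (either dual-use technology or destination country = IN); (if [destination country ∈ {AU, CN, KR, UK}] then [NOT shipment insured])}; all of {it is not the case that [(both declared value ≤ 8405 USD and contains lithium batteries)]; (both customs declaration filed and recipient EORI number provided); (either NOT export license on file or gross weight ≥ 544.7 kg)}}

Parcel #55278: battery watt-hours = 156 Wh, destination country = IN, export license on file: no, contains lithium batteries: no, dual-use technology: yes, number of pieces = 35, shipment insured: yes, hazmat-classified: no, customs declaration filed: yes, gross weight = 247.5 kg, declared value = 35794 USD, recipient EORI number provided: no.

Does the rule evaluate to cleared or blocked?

Atomic conditions:
  NOT hazmat-classified: no → true
  battery watt-hours between 147 Wh and 235 Wh: 156 in [147, 235] is true
  dual-use technology: yes → true
  destination country = IN: IN == IN is true
  destination country ∈ {AU, CN, KR, UK}: IN is not in the set → false
  NOT shipment insured: yes → false
  declared value ≤ 8405 USD: 35794 ≤ 8405 is false
  contains lithium batteries: no → false
  customs declaration filed: yes → true
  recipient EORI number provided: no → false
  NOT export license on file: no → true
  gross weight ≥ 544.7 kg: 247.5 ≥ 544.7 is false
Combine:
[1.1.1.1] true AND true = true
[1.1.1] NOT true = false
[1.1] NOT false = true
[1.2] true OR true = true
[1.3] false → false (antecedent false ⇒ implication holds) = true
[1] true AND true AND true = true
[2.1.1] false AND false = false
[2.1] NOT false = true
[2.2] true AND false = false
[2.3] true OR false = true
[2] true AND false AND true = false
[root] true AND false = false
Overall: false → blocked

Blocked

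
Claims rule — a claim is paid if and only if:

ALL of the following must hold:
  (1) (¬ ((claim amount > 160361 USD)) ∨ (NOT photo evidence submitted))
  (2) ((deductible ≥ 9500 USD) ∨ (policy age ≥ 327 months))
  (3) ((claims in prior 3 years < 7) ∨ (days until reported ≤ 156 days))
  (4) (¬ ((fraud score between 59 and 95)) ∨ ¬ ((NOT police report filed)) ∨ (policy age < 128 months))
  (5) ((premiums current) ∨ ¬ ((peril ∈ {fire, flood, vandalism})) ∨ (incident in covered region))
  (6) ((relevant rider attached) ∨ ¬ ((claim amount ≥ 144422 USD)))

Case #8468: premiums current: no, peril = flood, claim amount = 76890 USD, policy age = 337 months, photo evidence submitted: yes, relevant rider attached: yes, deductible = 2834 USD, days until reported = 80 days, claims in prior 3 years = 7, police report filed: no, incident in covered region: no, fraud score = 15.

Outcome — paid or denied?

Denied

Atomic conditions:
  claim amount > 160361 USD: 76890 > 160361 is false
  NOT photo evidence submitted: yes → false
  deductible ≥ 9500 USD: 2834 ≥ 9500 is false
  policy age ≥ 327 months: 337 ≥ 327 is true
  claims in prior 3 years < 7: 7 < 7 is false
  days until reported ≤ 156 days: 80 ≤ 156 is true
  fraud score between 59 and 95: 15 in [59, 95] is false
  NOT police report filed: no → true
  policy age < 128 months: 337 < 128 is false
  premiums current: no → false
  peril ∈ {fire, flood, vandalism}: flood is in the set → true
  incident in covered region: no → false
  relevant rider attached: yes → true
  claim amount ≥ 144422 USD: 76890 ≥ 144422 is false
Combine:
[1.1] NOT false = true
[1] true OR false = true
[2] false OR true = true
[3] false OR true = true
[4.1] NOT false = true
[4.2] NOT true = false
[4] true OR false OR false = true
[5.2] NOT true = false
[5] false OR false OR false = false
[6.2] NOT false = true
[6] true OR true = true
[root] true AND true AND true AND true AND false AND true = false
Overall: false → denied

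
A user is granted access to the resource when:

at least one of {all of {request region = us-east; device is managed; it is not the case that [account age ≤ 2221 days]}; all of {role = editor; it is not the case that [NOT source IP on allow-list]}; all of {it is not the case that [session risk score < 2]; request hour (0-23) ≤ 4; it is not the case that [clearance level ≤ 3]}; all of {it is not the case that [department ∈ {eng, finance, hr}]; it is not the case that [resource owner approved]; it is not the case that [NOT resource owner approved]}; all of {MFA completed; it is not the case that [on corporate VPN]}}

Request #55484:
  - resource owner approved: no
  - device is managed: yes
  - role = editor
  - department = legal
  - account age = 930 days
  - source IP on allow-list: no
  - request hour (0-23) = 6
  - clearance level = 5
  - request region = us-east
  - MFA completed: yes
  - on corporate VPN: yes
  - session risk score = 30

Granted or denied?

Atomic conditions:
  request region = us-east: us-east == us-east is true
  device is managed: yes → true
  account age ≤ 2221 days: 930 ≤ 2221 is true
  role = editor: editor == editor is true
  NOT source IP on allow-list: no → true
  session risk score < 2: 30 < 2 is false
  request hour (0-23) ≤ 4: 6 ≤ 4 is false
  clearance level ≤ 3: 5 ≤ 3 is false
  department ∈ {eng, finance, hr}: legal is not in the set → false
  resource owner approved: no → false
  NOT resource owner approved: no → true
  MFA completed: yes → true
  on corporate VPN: yes → true
Combine:
[1.3] NOT true = false
[1] true AND true AND false = false
[2.2] NOT true = false
[2] true AND false = false
[3.1] NOT false = true
[3.3] NOT false = true
[3] true AND false AND true = false
[4.1] NOT false = true
[4.2] NOT false = true
[4.3] NOT true = false
[4] true AND true AND false = false
[5.2] NOT true = false
[5] true AND false = false
[root] false OR false OR false OR false OR false = false
Overall: false → denied

Denied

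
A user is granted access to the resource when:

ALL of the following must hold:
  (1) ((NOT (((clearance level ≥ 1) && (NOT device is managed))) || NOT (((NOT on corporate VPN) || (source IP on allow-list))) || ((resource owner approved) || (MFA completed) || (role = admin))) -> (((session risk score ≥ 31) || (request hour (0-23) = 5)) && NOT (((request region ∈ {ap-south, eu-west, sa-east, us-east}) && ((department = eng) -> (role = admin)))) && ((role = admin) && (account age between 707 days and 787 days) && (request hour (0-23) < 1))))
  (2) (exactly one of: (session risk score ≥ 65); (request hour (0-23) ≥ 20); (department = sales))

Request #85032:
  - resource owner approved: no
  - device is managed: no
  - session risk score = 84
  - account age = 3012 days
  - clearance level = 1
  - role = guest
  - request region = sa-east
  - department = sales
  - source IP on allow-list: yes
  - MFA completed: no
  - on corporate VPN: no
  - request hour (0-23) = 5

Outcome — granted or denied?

Denied

Atomic conditions:
  clearance level ≥ 1: 1 ≥ 1 is true
  NOT device is managed: no → true
  NOT on corporate VPN: no → true
  source IP on allow-list: yes → true
  resource owner approved: no → false
  MFA completed: no → false
  role = admin: guest == admin is false
  session risk score ≥ 31: 84 ≥ 31 is true
  request hour (0-23) = 5: 5 == 5 is true
  request region ∈ {ap-south, eu-west, sa-east, us-east}: sa-east is in the set → true
  department = eng: sales == eng is false
  account age between 707 days and 787 days: 3012 in [707, 787] is false
  request hour (0-23) < 1: 5 < 1 is false
  session risk score ≥ 65: 84 ≥ 65 is true
  request hour (0-23) ≥ 20: 5 ≥ 20 is false
  department = sales: sales == sales is true
Combine:
[1.1.1.1] true AND true = true
[1.1.1] NOT true = false
[1.1.2.1] true OR true = true
[1.1.2] NOT true = false
[1.1.3] false OR false OR false = false
[1.1] false OR false OR false = false
[1.2.1] true OR true = true
[1.2.2.1.2] false → false (antecedent false ⇒ implication holds) = true
[1.2.2.1] true AND true = true
[1.2.2] NOT true = false
[1.2.3] false AND false AND false = false
[1.2] true AND false AND false = false
[1] false → false (antecedent false ⇒ implication holds) = true
[2] exactly-one(true, false, true) = false
[root] true AND false = false
Overall: false → denied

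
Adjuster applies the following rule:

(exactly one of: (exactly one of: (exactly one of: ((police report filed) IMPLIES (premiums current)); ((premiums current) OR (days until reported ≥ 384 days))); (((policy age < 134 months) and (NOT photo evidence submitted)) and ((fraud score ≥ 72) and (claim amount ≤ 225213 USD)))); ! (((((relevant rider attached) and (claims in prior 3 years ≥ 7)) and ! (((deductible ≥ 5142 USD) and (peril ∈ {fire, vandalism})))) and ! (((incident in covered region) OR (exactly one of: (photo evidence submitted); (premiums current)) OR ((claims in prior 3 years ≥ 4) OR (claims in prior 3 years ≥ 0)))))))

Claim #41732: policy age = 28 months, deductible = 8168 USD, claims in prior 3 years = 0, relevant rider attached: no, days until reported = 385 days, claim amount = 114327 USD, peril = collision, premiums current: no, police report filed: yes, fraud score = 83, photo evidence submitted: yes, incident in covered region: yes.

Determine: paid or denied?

Atomic conditions:
  police report filed: yes → true
  premiums current: no → false
  days until reported ≥ 384 days: 385 ≥ 384 is true
  policy age < 134 months: 28 < 134 is true
  NOT photo evidence submitted: yes → false
  fraud score ≥ 72: 83 ≥ 72 is true
  claim amount ≤ 225213 USD: 114327 ≤ 225213 is true
  relevant rider attached: no → false
  claims in prior 3 years ≥ 7: 0 ≥ 7 is false
  deductible ≥ 5142 USD: 8168 ≥ 5142 is true
  peril ∈ {fire, vandalism}: collision is not in the set → false
  incident in covered region: yes → true
  photo evidence submitted: yes → true
  claims in prior 3 years ≥ 4: 0 ≥ 4 is false
  claims in prior 3 years ≥ 0: 0 ≥ 0 is true
Combine:
[1.1.1] true → false = false
[1.1.2] false OR true = true
[1.1] exactly-one(false, true) = true
[1.2.1] true AND false = false
[1.2.2] true AND true = true
[1.2] false AND true = false
[1] exactly-one(true, false) = true
[2.1.1.1] false AND false = false
[2.1.1.2.1] true AND false = false
[2.1.1.2] NOT false = true
[2.1.1] false AND true = false
[2.1.2.1.2] exactly-one(true, false) = true
[2.1.2.1.3] false OR true = true
[2.1.2.1] true OR true OR true = true
[2.1.2] NOT true = false
[2.1] false AND false = false
[2] NOT false = true
[root] exactly-one(true, true) = false
Overall: false → denied

Denied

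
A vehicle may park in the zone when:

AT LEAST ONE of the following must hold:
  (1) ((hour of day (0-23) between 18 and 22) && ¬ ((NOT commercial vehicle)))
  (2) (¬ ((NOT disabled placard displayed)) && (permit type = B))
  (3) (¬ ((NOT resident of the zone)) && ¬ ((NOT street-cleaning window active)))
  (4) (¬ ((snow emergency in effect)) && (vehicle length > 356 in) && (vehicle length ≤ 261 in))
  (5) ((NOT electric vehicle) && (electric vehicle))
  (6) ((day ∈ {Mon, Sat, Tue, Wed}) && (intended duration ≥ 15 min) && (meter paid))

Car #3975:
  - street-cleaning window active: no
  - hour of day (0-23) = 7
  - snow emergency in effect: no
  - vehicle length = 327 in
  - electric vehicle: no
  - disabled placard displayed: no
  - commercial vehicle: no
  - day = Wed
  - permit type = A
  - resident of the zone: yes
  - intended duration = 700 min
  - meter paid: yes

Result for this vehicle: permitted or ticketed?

Atomic conditions:
  hour of day (0-23) between 18 and 22: 7 in [18, 22] is false
  NOT commercial vehicle: no → true
  NOT disabled placard displayed: no → true
  permit type = B: A == B is false
  NOT resident of the zone: yes → false
  NOT street-cleaning window active: no → true
  snow emergency in effect: no → false
  vehicle length > 356 in: 327 > 356 is false
  vehicle length ≤ 261 in: 327 ≤ 261 is false
  NOT electric vehicle: no → true
  electric vehicle: no → false
  day ∈ {Mon, Sat, Tue, Wed}: Wed is in the set → true
  intended duration ≥ 15 min: 700 ≥ 15 is true
  meter paid: yes → true
Combine:
[1.2] NOT true = false
[1] false AND false = false
[2.1] NOT true = false
[2] false AND false = false
[3.1] NOT false = true
[3.2] NOT true = false
[3] true AND false = false
[4.1] NOT false = true
[4] true AND false AND false = false
[5] true AND false = false
[6] true AND true AND true = true
[root] false OR false OR false OR false OR false OR true = true
Overall: true → permitted

Permitted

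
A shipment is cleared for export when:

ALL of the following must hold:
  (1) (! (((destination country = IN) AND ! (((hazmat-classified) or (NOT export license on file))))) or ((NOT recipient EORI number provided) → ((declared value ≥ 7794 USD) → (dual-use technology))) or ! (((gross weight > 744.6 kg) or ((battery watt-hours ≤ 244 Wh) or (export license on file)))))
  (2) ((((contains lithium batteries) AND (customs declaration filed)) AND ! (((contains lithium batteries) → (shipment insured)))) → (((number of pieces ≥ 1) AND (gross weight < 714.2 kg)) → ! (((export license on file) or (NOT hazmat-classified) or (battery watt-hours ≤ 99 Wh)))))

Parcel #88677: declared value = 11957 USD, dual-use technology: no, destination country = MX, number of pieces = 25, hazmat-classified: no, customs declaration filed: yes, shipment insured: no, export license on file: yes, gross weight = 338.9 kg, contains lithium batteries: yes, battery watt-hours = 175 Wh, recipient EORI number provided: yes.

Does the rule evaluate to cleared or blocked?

Blocked

Atomic conditions:
  destination country = IN: MX == IN is false
  hazmat-classified: no → false
  NOT export license on file: yes → false
  NOT recipient EORI number provided: yes → false
  declared value ≥ 7794 USD: 11957 ≥ 7794 is true
  dual-use technology: no → false
  gross weight > 744.6 kg: 338.9 > 744.6 is false
  battery watt-hours ≤ 244 Wh: 175 ≤ 244 is true
  export license on file: yes → true
  contains lithium batteries: yes → true
  customs declaration filed: yes → true
  shipment insured: no → false
  number of pieces ≥ 1: 25 ≥ 1 is true
  gross weight < 714.2 kg: 338.9 < 714.2 is true
  NOT hazmat-classified: no → true
  battery watt-hours ≤ 99 Wh: 175 ≤ 99 is false
Combine:
[1.1.1.2.1] false OR false = false
[1.1.1.2] NOT false = true
[1.1.1] false AND true = false
[1.1] NOT false = true
[1.2.2] true → false = false
[1.2] false → false (antecedent false ⇒ implication holds) = true
[1.3.1.2] true OR true = true
[1.3.1] false OR true = true
[1.3] NOT true = false
[1] true OR true OR false = true
[2.1.1] true AND true = true
[2.1.2.1] true → false = false
[2.1.2] NOT false = true
[2.1] true AND true = true
[2.2.1] true AND true = true
[2.2.2.1] true OR true OR false = true
[2.2.2] NOT true = false
[2.2] true → false = false
[2] true → false = false
[root] true AND false = false
Overall: false → blocked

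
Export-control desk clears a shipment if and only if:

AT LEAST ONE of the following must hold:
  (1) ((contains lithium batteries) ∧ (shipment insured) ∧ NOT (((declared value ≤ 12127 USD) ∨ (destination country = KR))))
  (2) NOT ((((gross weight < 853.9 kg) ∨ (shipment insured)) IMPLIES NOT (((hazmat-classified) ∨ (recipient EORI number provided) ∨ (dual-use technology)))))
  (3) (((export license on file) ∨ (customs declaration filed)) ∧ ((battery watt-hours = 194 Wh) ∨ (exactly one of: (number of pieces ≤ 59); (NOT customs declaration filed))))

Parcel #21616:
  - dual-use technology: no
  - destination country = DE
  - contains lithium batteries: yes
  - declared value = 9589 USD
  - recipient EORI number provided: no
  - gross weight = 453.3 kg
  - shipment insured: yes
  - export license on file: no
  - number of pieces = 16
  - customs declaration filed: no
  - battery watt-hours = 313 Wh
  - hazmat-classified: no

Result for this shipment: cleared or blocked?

Atomic conditions:
  contains lithium batteries: yes → true
  shipment insured: yes → true
  declared value ≤ 12127 USD: 9589 ≤ 12127 is true
  destination country = KR: DE == KR is false
  gross weight < 853.9 kg: 453.3 < 853.9 is true
  hazmat-classified: no → false
  recipient EORI number provided: no → false
  dual-use technology: no → false
  export license on file: no → false
  customs declaration filed: no → false
  battery watt-hours = 194 Wh: 313 == 194 is false
  number of pieces ≤ 59: 16 ≤ 59 is true
  NOT customs declaration filed: no → true
Combine:
[1.3.1] true OR false = true
[1.3] NOT true = false
[1] true AND true AND false = false
[2.1.1] true OR true = true
[2.1.2.1] false OR false OR false = false
[2.1.2] NOT false = true
[2.1] true → true = true
[2] NOT true = false
[3.1] false OR false = false
[3.2.2] exactly-one(true, true) = false
[3.2] false OR false = false
[3] false AND false = false
[root] false OR false OR false = false
Overall: false → blocked

Blocked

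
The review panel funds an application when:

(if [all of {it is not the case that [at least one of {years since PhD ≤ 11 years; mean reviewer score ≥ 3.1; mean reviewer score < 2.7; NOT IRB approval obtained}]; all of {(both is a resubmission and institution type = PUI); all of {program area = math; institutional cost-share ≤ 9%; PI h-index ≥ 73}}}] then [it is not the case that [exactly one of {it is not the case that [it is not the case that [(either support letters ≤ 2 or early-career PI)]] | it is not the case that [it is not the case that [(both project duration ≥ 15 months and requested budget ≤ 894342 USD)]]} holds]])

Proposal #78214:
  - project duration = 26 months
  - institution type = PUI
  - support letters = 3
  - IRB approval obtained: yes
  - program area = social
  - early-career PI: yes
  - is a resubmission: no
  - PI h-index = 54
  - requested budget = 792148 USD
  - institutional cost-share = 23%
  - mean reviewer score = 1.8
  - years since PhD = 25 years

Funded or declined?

Atomic conditions:
  years since PhD ≤ 11 years: 25 ≤ 11 is false
  mean reviewer score ≥ 3.1: 1.8 ≥ 3.1 is false
  mean reviewer score < 2.7: 1.8 < 2.7 is true
  NOT IRB approval obtained: yes → false
  is a resubmission: no → false
  institution type = PUI: PUI == PUI is true
  program area = math: social == math is false
  institutional cost-share ≤ 9%: 23 ≤ 9 is false
  PI h-index ≥ 73: 54 ≥ 73 is false
  support letters ≤ 2: 3 ≤ 2 is false
  early-career PI: yes → true
  project duration ≥ 15 months: 26 ≥ 15 is true
  requested budget ≤ 894342 USD: 792148 ≤ 894342 is true
Combine:
[1.1.1] false OR false OR true OR false = true
[1.1] NOT true = false
[1.2.1] false AND true = false
[1.2.2] false AND false AND false = false
[1.2] false AND false = false
[1] false AND false = false
[2.1.1.1.1] false OR true = true
[2.1.1.1] NOT true = false
[2.1.1] NOT false = true
[2.1.2.1.1] true AND true = true
[2.1.2.1] NOT true = false
[2.1.2] NOT false = true
[2.1] exactly-one(true, true) = false
[2] NOT false = true
[root] false → true (antecedent false ⇒ implication holds) = true
Overall: true → funded

Funded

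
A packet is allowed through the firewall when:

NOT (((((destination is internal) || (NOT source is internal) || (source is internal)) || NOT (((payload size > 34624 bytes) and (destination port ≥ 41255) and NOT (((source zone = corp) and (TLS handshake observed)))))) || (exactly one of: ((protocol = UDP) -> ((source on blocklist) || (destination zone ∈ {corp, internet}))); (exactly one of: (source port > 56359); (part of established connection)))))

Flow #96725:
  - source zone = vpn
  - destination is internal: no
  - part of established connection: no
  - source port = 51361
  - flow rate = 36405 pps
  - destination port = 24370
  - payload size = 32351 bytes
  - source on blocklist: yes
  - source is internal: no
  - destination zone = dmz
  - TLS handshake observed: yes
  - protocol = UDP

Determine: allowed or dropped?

Dropped

Atomic conditions:
  destination is internal: no → false
  NOT source is internal: no → true
  source is internal: no → false
  payload size > 34624 bytes: 32351 > 34624 is false
  destination port ≥ 41255: 24370 ≥ 41255 is false
  source zone = corp: vpn == corp is false
  TLS handshake observed: yes → true
  protocol = UDP: UDP == UDP is true
  source on blocklist: yes → true
  destination zone ∈ {corp, internet}: dmz is not in the set → false
  source port > 56359: 51361 > 56359 is false
  part of established connection: no → false
Combine:
[1.1.1] false OR true OR false = true
[1.1.2.1.3.1] false AND true = false
[1.1.2.1.3] NOT false = true
[1.1.2.1] false AND false AND true = false
[1.1.2] NOT false = true
[1.1] true OR true = true
[1.2.1.2] true OR false = true
[1.2.1] true → true = true
[1.2.2] exactly-one(false, false) = false
[1.2] exactly-one(true, false) = true
[1] true OR true = true
[root] NOT true = false
Overall: false → dropped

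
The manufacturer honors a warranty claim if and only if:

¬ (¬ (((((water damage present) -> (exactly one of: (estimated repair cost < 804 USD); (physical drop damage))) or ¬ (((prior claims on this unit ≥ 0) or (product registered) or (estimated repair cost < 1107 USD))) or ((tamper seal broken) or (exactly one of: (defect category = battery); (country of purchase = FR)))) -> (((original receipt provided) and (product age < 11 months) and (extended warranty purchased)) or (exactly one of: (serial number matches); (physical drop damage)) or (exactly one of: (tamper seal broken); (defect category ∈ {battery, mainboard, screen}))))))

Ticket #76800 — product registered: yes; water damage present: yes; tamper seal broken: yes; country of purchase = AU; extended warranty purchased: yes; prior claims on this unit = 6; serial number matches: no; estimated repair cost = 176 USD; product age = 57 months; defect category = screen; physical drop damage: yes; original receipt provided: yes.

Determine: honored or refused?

Honored

Atomic conditions:
  water damage present: yes → true
  estimated repair cost < 804 USD: 176 < 804 is true
  physical drop damage: yes → true
  prior claims on this unit ≥ 0: 6 ≥ 0 is true
  product registered: yes → true
  estimated repair cost < 1107 USD: 176 < 1107 is true
  tamper seal broken: yes → true
  defect category = battery: screen == battery is false
  country of purchase = FR: AU == FR is false
  original receipt provided: yes → true
  product age < 11 months: 57 < 11 is false
  extended warranty purchased: yes → true
  serial number matches: no → false
  defect category ∈ {battery, mainboard, screen}: screen is in the set → true
Combine:
[1.1.1.1.2] exactly-one(true, true) = false
[1.1.1.1] true → false = false
[1.1.1.2.1] true OR true OR true = true
[1.1.1.2] NOT true = false
[1.1.1.3.2] exactly-one(false, false) = false
[1.1.1.3] true OR false = true
[1.1.1] false OR false OR true = true
[1.1.2.1] true AND false AND true = false
[1.1.2.2] exactly-one(false, true) = true
[1.1.2.3] exactly-one(true, true) = false
[1.1.2] false OR true OR false = true
[1.1] true → true = true
[1] NOT true = false
[root] NOT false = true
Overall: true → honored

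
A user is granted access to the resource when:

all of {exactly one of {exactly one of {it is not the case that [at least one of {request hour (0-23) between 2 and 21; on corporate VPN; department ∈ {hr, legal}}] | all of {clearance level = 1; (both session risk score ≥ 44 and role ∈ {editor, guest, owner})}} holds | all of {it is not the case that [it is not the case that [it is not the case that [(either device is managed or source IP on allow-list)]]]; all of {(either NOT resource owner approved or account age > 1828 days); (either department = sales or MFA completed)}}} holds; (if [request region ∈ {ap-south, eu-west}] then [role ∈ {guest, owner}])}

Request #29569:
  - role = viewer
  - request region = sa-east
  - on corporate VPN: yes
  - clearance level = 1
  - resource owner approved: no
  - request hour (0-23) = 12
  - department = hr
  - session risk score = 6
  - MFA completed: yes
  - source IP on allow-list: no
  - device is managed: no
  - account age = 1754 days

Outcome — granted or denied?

Granted

Atomic conditions:
  request hour (0-23) between 2 and 21: 12 in [2, 21] is true
  on corporate VPN: yes → true
  department ∈ {hr, legal}: hr is in the set → true
  clearance level = 1: 1 == 1 is true
  session risk score ≥ 44: 6 ≥ 44 is false
  role ∈ {editor, guest, owner}: viewer is not in the set → false
  device is managed: no → false
  source IP on allow-list: no → false
  NOT resource owner approved: no → true
  account age > 1828 days: 1754 > 1828 is false
  department = sales: hr == sales is false
  MFA completed: yes → true
  request region ∈ {ap-south, eu-west}: sa-east is not in the set → false
  role ∈ {guest, owner}: viewer is not in the set → false
Combine:
[1.1.1.1] true OR true OR true = true
[1.1.1] NOT true = false
[1.1.2.2] false AND false = false
[1.1.2] true AND false = false
[1.1] exactly-one(false, false) = false
[1.2.1.1.1.1] false OR false = false
[1.2.1.1.1] NOT false = true
[1.2.1.1] NOT true = false
[1.2.1] NOT false = true
[1.2.2.1] true OR false = true
[1.2.2.2] false OR true = true
[1.2.2] true AND true = true
[1.2] true AND true = true
[1] exactly-one(false, true) = true
[2] false → false (antecedent false ⇒ implication holds) = true
[root] true AND true = true
Overall: true → granted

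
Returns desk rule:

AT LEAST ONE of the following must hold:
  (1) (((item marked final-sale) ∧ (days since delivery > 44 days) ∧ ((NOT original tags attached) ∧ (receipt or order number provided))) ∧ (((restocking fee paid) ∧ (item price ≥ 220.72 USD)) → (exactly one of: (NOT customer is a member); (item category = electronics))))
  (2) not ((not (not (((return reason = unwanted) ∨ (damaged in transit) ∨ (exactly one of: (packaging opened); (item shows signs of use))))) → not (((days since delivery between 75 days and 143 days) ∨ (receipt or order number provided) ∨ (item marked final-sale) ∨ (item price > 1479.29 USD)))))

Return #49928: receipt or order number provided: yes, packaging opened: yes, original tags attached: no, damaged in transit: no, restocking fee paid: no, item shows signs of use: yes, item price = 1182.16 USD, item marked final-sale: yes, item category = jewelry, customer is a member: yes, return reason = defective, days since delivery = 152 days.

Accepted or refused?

Accepted

Atomic conditions:
  item marked final-sale: yes → true
  days since delivery > 44 days: 152 > 44 is true
  NOT original tags attached: no → true
  receipt or order number provided: yes → true
  restocking fee paid: no → false
  item price ≥ 220.72 USD: 1182.16 ≥ 220.72 is true
  NOT customer is a member: yes → false
  item category = electronics: jewelry == electronics is false
  return reason = unwanted: defective == unwanted is false
  damaged in transit: no → false
  packaging opened: yes → true
  item shows signs of use: yes → true
  days since delivery between 75 days and 143 days: 152 in [75, 143] is false
  item price > 1479.29 USD: 1182.16 > 1479.29 is false
Combine:
[1.1.3] true AND true = true
[1.1] true AND true AND true = true
[1.2.1] false AND true = false
[1.2.2] exactly-one(false, false) = false
[1.2] false → false (antecedent false ⇒ implication holds) = true
[1] true AND true = true
[2.1.1.1.1.3] exactly-one(true, true) = false
[2.1.1.1.1] false OR false OR false = false
[2.1.1.1] NOT false = true
[2.1.1] NOT true = false
[2.1.2.1] false OR true OR true OR false = true
[2.1.2] NOT true = false
[2.1] false → false (antecedent false ⇒ implication holds) = true
[2] NOT true = false
[root] true OR false = true
Overall: true → accepted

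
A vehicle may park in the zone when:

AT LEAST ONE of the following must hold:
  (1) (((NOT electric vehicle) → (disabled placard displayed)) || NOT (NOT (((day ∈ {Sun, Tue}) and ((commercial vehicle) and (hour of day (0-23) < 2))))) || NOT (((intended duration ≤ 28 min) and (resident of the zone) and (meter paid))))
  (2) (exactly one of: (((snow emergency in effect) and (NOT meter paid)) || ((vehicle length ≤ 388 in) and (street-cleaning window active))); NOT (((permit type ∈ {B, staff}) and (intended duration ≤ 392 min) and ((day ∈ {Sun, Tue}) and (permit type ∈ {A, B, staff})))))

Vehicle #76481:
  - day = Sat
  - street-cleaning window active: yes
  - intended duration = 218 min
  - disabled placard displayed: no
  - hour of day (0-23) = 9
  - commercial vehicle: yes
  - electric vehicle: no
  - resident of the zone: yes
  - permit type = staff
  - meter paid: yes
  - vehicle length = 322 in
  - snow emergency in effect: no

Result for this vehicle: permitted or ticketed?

Permitted

Atomic conditions:
  NOT electric vehicle: no → true
  disabled placard displayed: no → false
  day ∈ {Sun, Tue}: Sat is not in the set → false
  commercial vehicle: yes → true
  hour of day (0-23) < 2: 9 < 2 is false
  intended duration ≤ 28 min: 218 ≤ 28 is false
  resident of the zone: yes → true
  meter paid: yes → true
  snow emergency in effect: no → false
  NOT meter paid: yes → false
  vehicle length ≤ 388 in: 322 ≤ 388 is true
  street-cleaning window active: yes → true
  permit type ∈ {B, staff}: staff is in the set → true
  intended duration ≤ 392 min: 218 ≤ 392 is true
  permit type ∈ {A, B, staff}: staff is in the set → true
Combine:
[1.1] true → false = false
[1.2.1.1.2] true AND false = false
[1.2.1.1] false AND false = false
[1.2.1] NOT false = true
[1.2] NOT true = false
[1.3.1] false AND true AND true = false
[1.3] NOT false = true
[1] false OR false OR true = true
[2.1.1] false AND false = false
[2.1.2] true AND true = true
[2.1] false OR true = true
[2.2.1.3] false AND true = false
[2.2.1] true AND true AND false = false
[2.2] NOT false = true
[2] exactly-one(true, true) = false
[root] true OR false = true
Overall: true → permitted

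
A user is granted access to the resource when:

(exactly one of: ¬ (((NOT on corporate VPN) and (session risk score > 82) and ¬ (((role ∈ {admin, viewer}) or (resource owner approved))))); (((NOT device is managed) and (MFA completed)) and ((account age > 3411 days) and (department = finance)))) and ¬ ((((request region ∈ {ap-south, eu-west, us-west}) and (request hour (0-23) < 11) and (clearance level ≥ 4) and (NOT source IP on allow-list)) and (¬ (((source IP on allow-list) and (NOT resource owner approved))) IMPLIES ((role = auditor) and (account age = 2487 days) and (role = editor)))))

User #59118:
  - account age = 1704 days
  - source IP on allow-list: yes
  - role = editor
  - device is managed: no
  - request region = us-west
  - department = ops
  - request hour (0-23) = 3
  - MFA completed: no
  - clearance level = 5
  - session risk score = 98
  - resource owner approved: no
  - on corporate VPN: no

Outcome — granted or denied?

Denied

Atomic conditions:
  NOT on corporate VPN: no → true
  session risk score > 82: 98 > 82 is true
  role ∈ {admin, viewer}: editor is not in the set → false
  resource owner approved: no → false
  NOT device is managed: no → true
  MFA completed: no → false
  account age > 3411 days: 1704 > 3411 is false
  department = finance: ops == finance is false
  request region ∈ {ap-south, eu-west, us-west}: us-west is in the set → true
  request hour (0-23) < 11: 3 < 11 is true
  clearance level ≥ 4: 5 ≥ 4 is true
  NOT source IP on allow-list: yes → false
  source IP on allow-list: yes → true
  NOT resource owner approved: no → true
  role = auditor: editor == auditor is false
  account age = 2487 days: 1704 == 2487 is false
  role = editor: editor == editor is true
Combine:
[1.1.1.3.1] false OR false = false
[1.1.1.3] NOT false = true
[1.1.1] true AND true AND true = true
[1.1] NOT true = false
[1.2.1] true AND false = false
[1.2.2] false AND false = false
[1.2] false AND false = false
[1] exactly-one(false, false) = false
[2.1.1] true AND true AND true AND false = false
[2.1.2.1.1] true AND true = true
[2.1.2.1] NOT true = false
[2.1.2.2] false AND false AND true = false
[2.1.2] false → false (antecedent false ⇒ implication holds) = true
[2.1] false AND true = false
[2] NOT false = true
[root] false AND true = false
Overall: false → denied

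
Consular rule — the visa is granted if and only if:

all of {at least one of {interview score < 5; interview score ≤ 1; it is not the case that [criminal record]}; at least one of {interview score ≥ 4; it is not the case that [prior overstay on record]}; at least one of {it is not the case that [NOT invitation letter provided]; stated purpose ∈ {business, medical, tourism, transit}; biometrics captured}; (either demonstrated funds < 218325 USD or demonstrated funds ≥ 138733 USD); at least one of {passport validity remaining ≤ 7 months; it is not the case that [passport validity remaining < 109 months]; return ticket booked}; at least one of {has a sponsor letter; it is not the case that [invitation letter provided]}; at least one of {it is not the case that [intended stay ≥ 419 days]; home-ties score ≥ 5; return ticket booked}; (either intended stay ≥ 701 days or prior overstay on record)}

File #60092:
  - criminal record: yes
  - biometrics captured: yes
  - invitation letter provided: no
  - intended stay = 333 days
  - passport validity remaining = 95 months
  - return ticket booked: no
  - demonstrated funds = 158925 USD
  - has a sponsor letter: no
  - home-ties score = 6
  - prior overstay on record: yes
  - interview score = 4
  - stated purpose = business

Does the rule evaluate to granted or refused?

Atomic conditions:
  interview score < 5: 4 < 5 is true
  interview score ≤ 1: 4 ≤ 1 is false
  criminal record: yes → true
  interview score ≥ 4: 4 ≥ 4 is true
  prior overstay on record: yes → true
  NOT invitation letter provided: no → true
  stated purpose ∈ {business, medical, tourism, transit}: business is in the set → true
  biometrics captured: yes → true
  demonstrated funds < 218325 USD: 158925 < 218325 is true
  demonstrated funds ≥ 138733 USD: 158925 ≥ 138733 is true
  passport validity remaining ≤ 7 months: 95 ≤ 7 is false
  passport validity remaining < 109 months: 95 < 109 is true
  return ticket booked: no → false
  has a sponsor letter: no → false
  invitation letter provided: no → false
  intended stay ≥ 419 days: 333 ≥ 419 is false
  home-ties score ≥ 5: 6 ≥ 5 is true
  intended stay ≥ 701 days: 333 ≥ 701 is false
Combine:
[1.3] NOT true = false
[1] true OR false OR false = true
[2.2] NOT true = false
[2] true OR false = true
[3.1] NOT true = false
[3] false OR true OR true = true
[4] true OR true = true
[5.2] NOT true = false
[5] false OR false OR false = false
[6.2] NOT false = true
[6] false OR true = true
[7.1] NOT false = true
[7] true OR true OR false = true
[8] false OR true = true
[root] true AND true AND true AND true AND false AND true AND true AND true = false
Overall: false → refused

Refused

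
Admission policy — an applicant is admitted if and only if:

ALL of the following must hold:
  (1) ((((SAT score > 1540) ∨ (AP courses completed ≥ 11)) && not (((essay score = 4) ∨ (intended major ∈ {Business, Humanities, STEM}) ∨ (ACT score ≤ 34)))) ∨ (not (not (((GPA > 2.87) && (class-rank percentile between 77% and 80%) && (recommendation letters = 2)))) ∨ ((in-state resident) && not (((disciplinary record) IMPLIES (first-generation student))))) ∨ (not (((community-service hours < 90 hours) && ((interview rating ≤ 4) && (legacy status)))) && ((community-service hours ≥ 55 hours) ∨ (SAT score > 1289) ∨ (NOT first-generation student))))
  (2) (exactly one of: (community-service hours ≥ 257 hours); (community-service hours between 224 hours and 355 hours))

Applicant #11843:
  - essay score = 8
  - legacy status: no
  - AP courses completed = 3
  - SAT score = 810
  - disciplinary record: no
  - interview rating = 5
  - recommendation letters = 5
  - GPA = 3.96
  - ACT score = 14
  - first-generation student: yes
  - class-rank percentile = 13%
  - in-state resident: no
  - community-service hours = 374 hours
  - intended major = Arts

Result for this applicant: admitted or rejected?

Admitted

Atomic conditions:
  SAT score > 1540: 810 > 1540 is false
  AP courses completed ≥ 11: 3 ≥ 11 is false
  essay score = 4: 8 == 4 is false
  intended major ∈ {Business, Humanities, STEM}: Arts is not in the set → false
  ACT score ≤ 34: 14 ≤ 34 is true
  GPA > 2.87: 3.96 > 2.87 is true
  class-rank percentile between 77% and 80%: 13 in [77, 80] is false
  recommendation letters = 2: 5 == 2 is false
  in-state resident: no → false
  disciplinary record: no → false
  first-generation student: yes → true
  community-service hours < 90 hours: 374 < 90 is false
  interview rating ≤ 4: 5 ≤ 4 is false
  legacy status: no → false
  community-service hours ≥ 55 hours: 374 ≥ 55 is true
  SAT score > 1289: 810 > 1289 is false
  NOT first-generation student: yes → false
  community-service hours ≥ 257 hours: 374 ≥ 257 is true
  community-service hours between 224 hours and 355 hours: 374 in [224, 355] is false
Combine:
[1.1.1] false OR false = false
[1.1.2.1] false OR false OR true = true
[1.1.2] NOT true = false
[1.1] false AND false = false
[1.2.1.1.1] true AND false AND false = false
[1.2.1.1] NOT false = true
[1.2.1] NOT true = false
[1.2.2.2.1] false → true (antecedent false ⇒ implication holds) = true
[1.2.2.2] NOT true = false
[1.2.2] false AND false = false
[1.2] false OR false = false
[1.3.1.1.2] false AND false = false
[1.3.1.1] false AND false = false
[1.3.1] NOT false = true
[1.3.2] true OR false OR false = true
[1.3] true AND true = true
[1] false OR false OR true = true
[2] exactly-one(true, false) = true
[root] true AND true = true
Overall: true → admitted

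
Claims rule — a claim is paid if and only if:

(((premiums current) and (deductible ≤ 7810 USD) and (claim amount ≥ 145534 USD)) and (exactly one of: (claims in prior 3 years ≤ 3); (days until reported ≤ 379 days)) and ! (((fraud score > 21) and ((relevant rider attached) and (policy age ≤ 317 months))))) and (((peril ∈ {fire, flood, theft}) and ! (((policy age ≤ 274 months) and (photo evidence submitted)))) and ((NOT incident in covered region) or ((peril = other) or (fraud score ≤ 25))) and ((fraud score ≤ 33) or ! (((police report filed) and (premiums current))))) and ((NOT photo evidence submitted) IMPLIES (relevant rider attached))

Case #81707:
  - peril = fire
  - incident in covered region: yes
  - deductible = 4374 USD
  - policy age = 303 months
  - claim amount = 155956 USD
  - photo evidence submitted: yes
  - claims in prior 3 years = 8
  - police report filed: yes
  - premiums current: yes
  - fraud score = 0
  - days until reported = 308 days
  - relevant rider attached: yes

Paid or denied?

Atomic conditions:
  premiums current: yes → true
  deductible ≤ 7810 USD: 4374 ≤ 7810 is true
  claim amount ≥ 145534 USD: 155956 ≥ 145534 is true
  claims in prior 3 years ≤ 3: 8 ≤ 3 is false
  days until reported ≤ 379 days: 308 ≤ 379 is true
  fraud score > 21: 0 > 21 is false
  relevant rider attached: yes → true
  policy age ≤ 317 months: 303 ≤ 317 is true
  peril ∈ {fire, flood, theft}: fire is in the set → true
  policy age ≤ 274 months: 303 ≤ 274 is false
  photo evidence submitted: yes → true
  NOT incident in covered region: yes → false
  peril = other: fire == other is false
  fraud score ≤ 25: 0 ≤ 25 is true
  fraud score ≤ 33: 0 ≤ 33 is true
  police report filed: yes → true
  NOT photo evidence submitted: yes → false
Combine:
[1.1] true AND true AND true = true
[1.2] exactly-one(false, true) = true
[1.3.1.2] true AND true = true
[1.3.1] false AND true = false
[1.3] NOT false = true
[1] true AND true AND true = true
[2.1.2.1] false AND true = false
[2.1.2] NOT false = true
[2.1] true AND true = true
[2.2.2] false OR true = true
[2.2] false OR true = true
[2.3.2.1] true AND true = true
[2.3.2] NOT true = false
[2.3] true OR false = true
[2] true AND true AND true = true
[3] false → true (antecedent false ⇒ implication holds) = true
[root] true AND true AND true = true
Overall: true → paid

Paid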